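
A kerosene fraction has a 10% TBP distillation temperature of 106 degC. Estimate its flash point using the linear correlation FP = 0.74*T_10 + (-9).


FP = 0.74 * 106 + (-9) = 69.44

69.44 degC


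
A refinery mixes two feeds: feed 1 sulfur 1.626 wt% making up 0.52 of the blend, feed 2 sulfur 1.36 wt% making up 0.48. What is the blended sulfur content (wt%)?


Linear sulfur blending: S_blend = x1*S1 + x2*S2
Contribution 1: 0.52 * 1.626 = 0.84552 wt%
Contribution 2: 0.48 * 1.36 = 0.6528 wt%
S_blend = 0.84552 + 0.6528 = 1.49832

1.49832 wt%


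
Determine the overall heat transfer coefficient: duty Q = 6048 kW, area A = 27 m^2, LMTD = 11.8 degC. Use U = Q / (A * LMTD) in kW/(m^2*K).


From Q = U*A*LMTD, U = Q / (A * LMTD)
U = 6048 / (27 * 11.8) = 6048 / 318.6 = 18.98

18.98 kW/(m^2*K)


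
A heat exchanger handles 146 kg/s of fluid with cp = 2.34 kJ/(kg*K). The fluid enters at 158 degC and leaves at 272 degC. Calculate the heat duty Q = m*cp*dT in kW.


Q = m_dot * cp * delta_T
delta_T = 272 - 158 = 114 K
Q = 146 * 2.34 * 114
= 341.64 * 114
= 38946.96 kW

38946.96 kW


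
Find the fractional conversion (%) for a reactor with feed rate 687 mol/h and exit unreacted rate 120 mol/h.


X = (F_in - F_out) / F_in * 100
Moles reacted = 687 - 120 = 567
X = 567 / 687 * 100
= 0.8253 * 100
= 82.53 %

82.53 %


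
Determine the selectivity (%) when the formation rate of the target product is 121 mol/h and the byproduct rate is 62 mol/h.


Selectivity = desired / (desired + undesired) * 100
Total products = 121 + 62 = 183 mol/h
S = 121 / 183 * 100
= 0.6612 * 100
= 66.12 %

66.12 %


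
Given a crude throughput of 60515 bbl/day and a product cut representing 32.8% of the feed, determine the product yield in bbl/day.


Crude throughput = 60515 bbl/day
Fraction yield = 32.8%
yield = throughput * fraction / 100
yield = 60515 * 32.8 / 100 = 19848.92

19848.92 bbl/day


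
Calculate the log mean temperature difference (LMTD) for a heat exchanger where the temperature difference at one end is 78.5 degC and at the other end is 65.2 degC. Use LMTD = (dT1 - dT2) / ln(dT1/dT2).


LMTD = (dT1 - dT2) / ln(dT1/dT2)
= (78.5 - 65.2) / ln(78.5 / 65.2) = 13.3 / 0.185639 = 71.64

71.64 degC


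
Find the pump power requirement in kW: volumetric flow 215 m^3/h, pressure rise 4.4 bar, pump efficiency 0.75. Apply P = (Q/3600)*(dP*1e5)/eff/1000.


Q = 215 / 3600 = 0.0597222 m^3/s
P = 0.0597222 * (4.4 * 1e5) / 0.75 / 1000 = 35.04

35.04 kW


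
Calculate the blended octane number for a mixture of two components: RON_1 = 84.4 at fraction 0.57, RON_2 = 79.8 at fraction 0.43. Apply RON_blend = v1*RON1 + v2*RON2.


Linear blending: RON_blend = sum(vi * RONi)
Contribution 1: 0.57 * 84.4 = 48.108
Contribution 2: 0.43 * 79.8 = 34.314
RON_blend = 48.108 + 34.314 = 82.422

82.422


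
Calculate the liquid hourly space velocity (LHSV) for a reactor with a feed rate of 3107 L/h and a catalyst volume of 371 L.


LHSV = volumetric feed rate / catalyst volume
= 3107 L/h / 371 L
= 8.375 h^-1

8.375 h^-1


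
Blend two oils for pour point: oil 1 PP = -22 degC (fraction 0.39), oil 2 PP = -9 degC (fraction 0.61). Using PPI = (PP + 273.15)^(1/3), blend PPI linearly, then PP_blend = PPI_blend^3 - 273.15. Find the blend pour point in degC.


PPI_1 = (-22 + 273.15)^(1/3) = 6.30925
PPI_2 = (-9 + 273.15)^(1/3) = 6.416283
PPI_blend = 0.39 * 6.30925 + 0.61 * 6.416283 = 6.37454
PP_blend = 6.37454^3 - 273.15 = 259.0279 - 273.15 = -14.12

-14.12 degC


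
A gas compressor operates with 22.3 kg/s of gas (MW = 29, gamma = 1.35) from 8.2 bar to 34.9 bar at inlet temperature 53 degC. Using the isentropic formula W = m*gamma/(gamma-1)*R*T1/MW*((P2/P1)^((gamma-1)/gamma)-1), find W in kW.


Isentropic work: W = m*(gamma/(gamma-1))*(R*T1/MW)*((P2/P1)^((gamma-1)/gamma) - 1)
T1 = 53 + 273.15 = 326.15 K
Pressure ratio = 34.9 / 8.2 = 4.2561
Exponent = (1.35 - 1)/1.35 = 0.259259
(P2/P1)^exp - 1 = 4.2561^0.259259 - 1 = 0.455717
W = 22.3 * 1.35 / 0.35 * 8.314 * 326.15 / 29 * 0.455717 = 3665

3665 kW


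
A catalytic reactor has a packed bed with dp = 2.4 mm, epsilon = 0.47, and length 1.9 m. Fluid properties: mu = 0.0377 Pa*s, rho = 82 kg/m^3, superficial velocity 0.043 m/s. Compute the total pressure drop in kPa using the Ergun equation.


dp = 2.4 mm = 0.0024 m
Viscous term = 150*0.0377*0.043*(1-0.47)^2 / (0.0024^2*0.47^3) = 114219
Inertial term = 1.75*82*0.043^2*(1-0.47) / (0.0024*0.47^3) = 564.365
dP/L = 114219 + 564.365 = 114783 Pa/m
dP = 114783 * 1.9 / 1000 = 218.1 kPa

218.1 kPa


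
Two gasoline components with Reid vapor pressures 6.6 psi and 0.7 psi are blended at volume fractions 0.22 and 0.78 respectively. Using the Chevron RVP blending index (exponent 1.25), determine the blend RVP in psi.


Chevron index: RVP_blend = (sum xi*RVPi^1.25)^(1/1.25)
RVP^1.25 terms: 0.22 * 6.6^1.25 + 0.78 * 0.7^1.25 = 2.82672
RVP_blend = 2.82672^(1/1.25) = 2.296

2.296 psi


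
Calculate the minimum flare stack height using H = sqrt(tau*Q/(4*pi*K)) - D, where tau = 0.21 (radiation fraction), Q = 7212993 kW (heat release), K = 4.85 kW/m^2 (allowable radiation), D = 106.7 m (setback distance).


tau*Q/(4*pi*K) = 0.21 * 7212993 / (4 * pi * 4.85) = 24853.3
sqrt(24853.3) = 157.649
H = 157.649 - 106.7 = 50.95

50.95 m


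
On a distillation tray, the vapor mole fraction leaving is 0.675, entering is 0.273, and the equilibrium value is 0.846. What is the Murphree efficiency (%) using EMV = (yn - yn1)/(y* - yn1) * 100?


Murphree vapor efficiency: EMV = (y_n - y_(n-1)) / (y*_n - y_(n-1)) * 100
EMV = (0.675 - 0.273) / (0.846 - 0.273) * 100 = 0.402 / 0.573 * 100 = 70.16

70.16 %


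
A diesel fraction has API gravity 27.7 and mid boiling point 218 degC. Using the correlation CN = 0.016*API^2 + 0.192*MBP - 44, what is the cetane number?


CN = 0.016 * 27.7^2 + 0.192 * 218 - 44
CN = 12.27664 + 41.856 - 44 = 10.13264

10.13264


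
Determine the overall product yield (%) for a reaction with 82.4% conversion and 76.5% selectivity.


Overall yield = conversion (%) * selectivity (%) / 100
Conversion = 82.4%, Selectivity = 76.5%
Y = 82.4 * 76.5 / 100
= 63.036 %

63.036 %


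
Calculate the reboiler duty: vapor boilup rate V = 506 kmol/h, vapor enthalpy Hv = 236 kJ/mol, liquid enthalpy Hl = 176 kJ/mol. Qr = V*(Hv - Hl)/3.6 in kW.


Qr = 506 * (236 - 176) / 3.6 = 506 * 60 / 3.6 = 8433

8433 kW


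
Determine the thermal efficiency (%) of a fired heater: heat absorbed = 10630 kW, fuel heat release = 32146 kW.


Furnace efficiency = Q_absorbed / Q_fuel * 100
= 10630 / 32146 * 100 = 33.07

33.07 %


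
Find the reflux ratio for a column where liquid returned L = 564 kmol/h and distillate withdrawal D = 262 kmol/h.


Reflux ratio definition: R = L / D (liquid returned / distillate withdrawn)
L = 564 kmol/h, D = 262 kmol/h
R = 564 / 262 = 2.153

2.153


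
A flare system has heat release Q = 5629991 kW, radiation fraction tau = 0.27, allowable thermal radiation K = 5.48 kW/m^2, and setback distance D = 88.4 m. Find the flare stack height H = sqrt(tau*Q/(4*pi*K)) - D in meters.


tau*Q/(4*pi*K) = 0.27 * 5629991 / (4 * pi * 5.48) = 22074
sqrt(22074) = 148.573
H = 148.573 - 88.4 = 60.17

60.17 m


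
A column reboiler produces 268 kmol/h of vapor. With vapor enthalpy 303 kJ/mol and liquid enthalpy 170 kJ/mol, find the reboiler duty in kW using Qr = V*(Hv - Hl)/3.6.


Qr = 268 * (303 - 170) / 3.6 = 268 * 133 / 3.6 = 9901

9901 kW


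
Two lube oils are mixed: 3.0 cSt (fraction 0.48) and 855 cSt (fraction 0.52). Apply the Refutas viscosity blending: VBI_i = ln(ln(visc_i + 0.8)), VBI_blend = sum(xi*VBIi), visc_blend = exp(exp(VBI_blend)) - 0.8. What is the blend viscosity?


Refutas method: VBN_i = 14.534*ln(ln(visc_i + 0.8)) + 10.975, blended linearly by mass fraction; since VBN is linear in VBI_i = ln(ln(visc_i + 0.8)) and the fractions sum to 1, blend VBI directly: visc = exp(exp(VBI_blend)) - 0.8
VBI_1 = ln(ln(3.0 + 0.8)) = 0.288932
VBI_2 = ln(ln(855 + 0.8)) = 1.90984
VBI_blend = 0.48 * 0.288932 + 0.52 * 1.90984 = 1.1318
visc_blend = exp(exp(1.1318)) - 0.8 = 21.43

21.43 cSt


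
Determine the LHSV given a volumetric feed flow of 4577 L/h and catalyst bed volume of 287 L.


LHSV = volumetric feed rate / catalyst volume
= 4577 L/h / 287 L
= 15.95 h^-1

15.95 h^-1


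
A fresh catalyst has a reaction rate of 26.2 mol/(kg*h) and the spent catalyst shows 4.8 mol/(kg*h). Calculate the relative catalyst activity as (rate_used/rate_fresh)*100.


Activity (%) = (rate_used / rate_fresh) * 100
rate_used = 4.8, rate_fresh = 26.2
= (4.8 / 26.2) * 100
= 0.1832 * 100 = 18.32

18.32 %


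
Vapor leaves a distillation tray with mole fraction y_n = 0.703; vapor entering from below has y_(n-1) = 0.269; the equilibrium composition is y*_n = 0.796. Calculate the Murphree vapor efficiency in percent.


Murphree vapor efficiency: EMV = (y_n - y_(n-1)) / (y*_n - y_(n-1)) * 100
EMV = (0.703 - 0.269) / (0.796 - 0.269) * 100 = 0.434 / 0.527 * 100 = 82.35

82.35 %


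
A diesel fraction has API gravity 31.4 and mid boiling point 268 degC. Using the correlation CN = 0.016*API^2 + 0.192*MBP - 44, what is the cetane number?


CN = 0.016 * 31.4^2 + 0.192 * 268 - 44
CN = 15.77536 + 51.456 - 44 = 23.23136

23.23136


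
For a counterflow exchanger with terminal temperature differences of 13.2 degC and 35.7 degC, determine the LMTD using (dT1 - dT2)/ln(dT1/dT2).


LMTD = (dT1 - dT2) / ln(dT1/dT2)
= (13.2 - 35.7) / ln(13.2 / 35.7) = -22.5 / -0.994934 = 22.61

22.61 degC


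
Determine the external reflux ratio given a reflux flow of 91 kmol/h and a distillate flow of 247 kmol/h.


Reflux ratio definition: R = L / D (liquid returned / distillate withdrawn)
L = 91 kmol/h, D = 247 kmol/h
R = 91 / 247 = 0.3684

0.3684


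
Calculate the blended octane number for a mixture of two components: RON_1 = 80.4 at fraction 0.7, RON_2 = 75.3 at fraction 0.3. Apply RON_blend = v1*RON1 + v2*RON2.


Linear blending: RON_blend = sum(vi * RONi)
Contribution 1: 0.7 * 80.4 = 56.28
Contribution 2: 0.3 * 75.3 = 22.59
RON_blend = 56.28 + 22.59 = 78.87

78.87


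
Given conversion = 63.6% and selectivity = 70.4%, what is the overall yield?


Overall yield = conversion (%) * selectivity (%) / 100
Conversion = 63.6%, Selectivity = 70.4%
Y = 63.6 * 70.4 / 100
= 44.7744 %

44.7744 %


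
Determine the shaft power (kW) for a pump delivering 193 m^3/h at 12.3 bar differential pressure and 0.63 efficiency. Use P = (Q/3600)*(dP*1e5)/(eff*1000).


Q = 193 / 3600 = 0.0536111 m^3/s
P = 0.0536111 * (12.3 * 1e5) / 0.63 / 1000 = 104.7

104.7 kW


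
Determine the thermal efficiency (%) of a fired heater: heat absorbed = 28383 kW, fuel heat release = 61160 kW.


Furnace efficiency = Q_absorbed / Q_fuel * 100
= 28383 / 61160 * 100 = 46.41

46.41 %


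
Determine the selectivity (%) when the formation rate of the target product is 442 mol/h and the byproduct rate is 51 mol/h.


Selectivity = desired / (desired + undesired) * 100
Total products = 442 + 51 = 493 mol/h
S = 442 / 493 * 100
= 0.8966 * 100
= 89.66 %

89.66 %


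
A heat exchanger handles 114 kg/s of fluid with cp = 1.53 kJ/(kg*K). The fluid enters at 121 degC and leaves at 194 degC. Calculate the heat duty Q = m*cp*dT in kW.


Q = m_dot * cp * delta_T
delta_T = 194 - 121 = 73 K
Q = 114 * 1.53 * 73
= 174.42 * 73
= 12732.66 kW

12732.66 kW


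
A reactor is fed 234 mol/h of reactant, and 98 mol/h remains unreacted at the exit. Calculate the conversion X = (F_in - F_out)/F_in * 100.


X = (F_in - F_out) / F_in * 100
Moles reacted = 234 - 98 = 136
X = 136 / 234 * 100
= 0.5812 * 100
= 58.12 %

58.12 %


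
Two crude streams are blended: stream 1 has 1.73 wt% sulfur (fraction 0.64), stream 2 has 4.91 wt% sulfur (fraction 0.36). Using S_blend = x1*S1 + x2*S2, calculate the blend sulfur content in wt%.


Linear sulfur blending: S_blend = x1*S1 + x2*S2
Contribution 1: 0.64 * 1.73 = 1.1072 wt%
Contribution 2: 0.36 * 4.91 = 1.7676 wt%
S_blend = 1.1072 + 1.7676 = 2.8748

2.8748 wt%


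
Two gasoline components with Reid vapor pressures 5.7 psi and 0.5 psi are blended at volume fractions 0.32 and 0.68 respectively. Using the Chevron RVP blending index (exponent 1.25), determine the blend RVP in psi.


Chevron index: RVP_blend = (sum xi*RVPi^1.25)^(1/1.25)
RVP^1.25 terms: 0.32 * 5.7^1.25 + 0.68 * 0.5^1.25 = 3.10425
RVP_blend = 3.10425^(1/1.25) = 2.475

2.475 psi


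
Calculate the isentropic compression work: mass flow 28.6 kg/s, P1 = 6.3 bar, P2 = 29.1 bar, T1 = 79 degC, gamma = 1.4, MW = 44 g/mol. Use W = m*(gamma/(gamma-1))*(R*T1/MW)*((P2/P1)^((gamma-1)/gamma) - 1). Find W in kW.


Isentropic work: W = m*(gamma/(gamma-1))*(R*T1/MW)*((P2/P1)^((gamma-1)/gamma) - 1)
T1 = 79 + 273.15 = 352.15 K
Pressure ratio = 29.1 / 6.3 = 4.61905
Exponent = (1.4 - 1)/1.4 = 0.285714
(P2/P1)^exp - 1 = 4.61905^0.285714 - 1 = 0.54836
W = 28.6 * 1.4 / 0.4 * 8.314 * 352.15 / 44 * 0.54836 = 3652

3652 kW


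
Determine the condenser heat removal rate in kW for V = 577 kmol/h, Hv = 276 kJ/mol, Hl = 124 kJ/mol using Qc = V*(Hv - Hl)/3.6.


Qc = 577 * (276 - 124) / 3.6 = 577 * 152 / 3.6 = 24360

24360 kW


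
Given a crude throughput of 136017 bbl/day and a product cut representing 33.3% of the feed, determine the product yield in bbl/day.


Crude throughput = 136017 bbl/day
Fraction yield = 33.3%
yield = throughput * fraction / 100
yield = 136017 * 33.3 / 100 = 45293.661

45293.661 bbl/day


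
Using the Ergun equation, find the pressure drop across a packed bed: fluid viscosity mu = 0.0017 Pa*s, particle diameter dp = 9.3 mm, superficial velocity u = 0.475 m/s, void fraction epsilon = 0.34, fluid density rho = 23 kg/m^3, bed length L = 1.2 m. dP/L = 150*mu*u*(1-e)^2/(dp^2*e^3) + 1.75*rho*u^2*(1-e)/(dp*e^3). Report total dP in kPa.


dp = 9.3 mm = 0.0093 m
Viscous term = 150*0.0017*0.475*(1-0.34)^2 / (0.0093^2*0.34^3) = 15521
Inertial term = 1.75*23*0.475^2*(1-0.34) / (0.0093*0.34^3) = 16397.5
dP/L = 15521 + 16397.5 = 31918.5 Pa/m
dP = 31918.5 * 1.2 / 1000 = 38.30 kPa

38.30 kPa


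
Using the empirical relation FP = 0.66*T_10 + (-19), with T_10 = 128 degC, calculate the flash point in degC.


FP = 0.66 * 128 + (-19) = 65.48

65.48 degC


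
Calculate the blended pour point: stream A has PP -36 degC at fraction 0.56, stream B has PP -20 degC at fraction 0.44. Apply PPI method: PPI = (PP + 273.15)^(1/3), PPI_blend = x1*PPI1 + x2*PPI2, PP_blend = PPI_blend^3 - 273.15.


PPI_1 = (-36 + 273.15)^(1/3) = 6.189768
PPI_2 = (-20 + 273.15)^(1/3) = 6.325953
PPI_blend = 0.56 * 6.189768 + 0.44 * 6.325953 = 6.249689
PP_blend = 6.249689^3 - 273.15 = 244.1042 - 273.15 = -29.05

-29.05 degC


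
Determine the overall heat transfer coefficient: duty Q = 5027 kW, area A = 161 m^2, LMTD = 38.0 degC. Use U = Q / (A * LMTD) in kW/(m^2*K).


From Q = U*A*LMTD, U = Q / (A * LMTD)
U = 5027 / (161 * 38.0) = 5027 / 6118 = 0.8217

0.8217 kW/(m^2*K)


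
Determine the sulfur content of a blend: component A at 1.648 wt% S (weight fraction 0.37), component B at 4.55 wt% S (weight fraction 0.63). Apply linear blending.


Linear sulfur blending: S_blend = x1*S1 + x2*S2
Contribution 1: 0.37 * 1.648 = 0.60976 wt%
Contribution 2: 0.63 * 4.55 = 2.8665 wt%
S_blend = 0.60976 + 2.8665 = 3.47626

3.47626 wt%


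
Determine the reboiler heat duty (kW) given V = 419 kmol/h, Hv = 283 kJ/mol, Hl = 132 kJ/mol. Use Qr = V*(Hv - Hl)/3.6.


Qr = 419 * (283 - 132) / 3.6 = 419 * 151 / 3.6 = 17570

17570 kW


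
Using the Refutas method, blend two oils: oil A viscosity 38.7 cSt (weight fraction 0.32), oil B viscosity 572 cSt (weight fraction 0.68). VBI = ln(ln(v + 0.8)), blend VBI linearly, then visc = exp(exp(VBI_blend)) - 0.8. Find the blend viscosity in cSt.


Refutas method: VBN_i = 14.534*ln(ln(visc_i + 0.8)) + 10.975, blended linearly by mass fraction; since VBN is linear in VBI_i = ln(ln(visc_i + 0.8)) and the fractions sum to 1, blend VBI directly: visc = exp(exp(VBI_blend)) - 0.8
VBI_1 = ln(ln(38.7 + 0.8)) = 1.30191
VBI_2 = ln(ln(572 + 0.8)) = 1.84854
VBI_blend = 0.32 * 1.30191 + 0.68 * 1.84854 = 1.67362
visc_blend = exp(exp(1.67362)) - 0.8 = 205.9

205.9 cSt


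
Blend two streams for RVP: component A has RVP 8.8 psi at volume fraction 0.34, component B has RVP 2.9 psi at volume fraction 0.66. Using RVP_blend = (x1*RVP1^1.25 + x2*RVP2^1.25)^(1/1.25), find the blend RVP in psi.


Chevron index: RVP_blend = (sum xi*RVPi^1.25)^(1/1.25)
RVP^1.25 terms: 0.34 * 8.8^1.25 + 0.66 * 2.9^1.25 = 7.65097
RVP_blend = 7.65097^(1/1.25) = 5.093

5.093 psi


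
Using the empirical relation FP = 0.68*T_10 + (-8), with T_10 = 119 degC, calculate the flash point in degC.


FP = 0.68 * 119 + (-8) = 72.92

72.92 degC


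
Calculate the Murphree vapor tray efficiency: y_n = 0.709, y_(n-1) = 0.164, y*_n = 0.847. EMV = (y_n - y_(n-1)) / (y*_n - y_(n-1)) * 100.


Murphree vapor efficiency: EMV = (y_n - y_(n-1)) / (y*_n - y_(n-1)) * 100
EMV = (0.709 - 0.164) / (0.847 - 0.164) * 100 = 0.545 / 0.683 * 100 = 79.80

79.80 %


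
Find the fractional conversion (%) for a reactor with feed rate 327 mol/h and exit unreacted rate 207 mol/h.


X = (F_in - F_out) / F_in * 100
Moles reacted = 327 - 207 = 120
X = 120 / 327 * 100
= 0.3670 * 100
= 36.70 %

36.70 %


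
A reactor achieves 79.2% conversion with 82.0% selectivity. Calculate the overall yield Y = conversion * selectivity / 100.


Overall yield = conversion (%) * selectivity (%) / 100
Conversion = 79.2%, Selectivity = 82.0%
Y = 79.2 * 82.0 / 100
= 64.944 %

64.944 %


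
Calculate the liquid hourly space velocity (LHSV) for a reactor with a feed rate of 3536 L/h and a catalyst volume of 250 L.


LHSV = volumetric feed rate / catalyst volume
= 3536 L/h / 250 L
= 14.14 h^-1

14.14 h^-1


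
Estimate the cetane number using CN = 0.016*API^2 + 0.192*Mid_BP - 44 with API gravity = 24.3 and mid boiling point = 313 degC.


CN = 0.016 * 24.3^2 + 0.192 * 313 - 44
CN = 9.44784 + 60.096 - 44 = 25.54384

25.54384


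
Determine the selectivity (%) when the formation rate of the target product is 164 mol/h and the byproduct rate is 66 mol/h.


Selectivity = desired / (desired + undesired) * 100
Total products = 164 + 66 = 230 mol/h
S = 164 / 230 * 100
= 0.7130 * 100
= 71.30 %

71.30 %


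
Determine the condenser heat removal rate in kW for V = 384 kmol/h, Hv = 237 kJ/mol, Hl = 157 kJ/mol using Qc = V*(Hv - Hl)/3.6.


Qc = 384 * (237 - 157) / 3.6 = 384 * 80 / 3.6 = 8533

8533 kW


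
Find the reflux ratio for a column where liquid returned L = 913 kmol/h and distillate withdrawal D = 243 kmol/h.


Reflux ratio definition: R = L / D (liquid returned / distillate withdrawn)
L = 913 kmol/h, D = 243 kmol/h
R = 913 / 243 = 3.757

3.757


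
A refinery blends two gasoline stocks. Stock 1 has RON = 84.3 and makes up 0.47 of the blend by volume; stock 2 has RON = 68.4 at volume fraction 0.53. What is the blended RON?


Linear blending: RON_blend = sum(vi * RONi)
Contribution 1: 0.47 * 84.3 = 39.621
Contribution 2: 0.53 * 68.4 = 36.252
RON_blend = 39.621 + 36.252 = 75.873

75.873


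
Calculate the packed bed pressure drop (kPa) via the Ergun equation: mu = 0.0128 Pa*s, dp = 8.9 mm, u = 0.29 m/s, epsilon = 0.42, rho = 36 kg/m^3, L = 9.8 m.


dp = 8.9 mm = 0.0089 m
Viscous term = 150*0.0128*0.29*(1-0.42)^2 / (0.0089^2*0.42^3) = 31917.4
Inertial term = 1.75*36*0.29^2*(1-0.42) / (0.0089*0.42^3) = 4660.44
dP/L = 31917.4 + 4660.44 = 36577.8 Pa/m
dP = 36577.8 * 9.8 / 1000 = 358.5 kPa

358.5 kPa


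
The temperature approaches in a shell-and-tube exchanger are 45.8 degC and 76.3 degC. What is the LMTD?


LMTD = (dT1 - dT2) / ln(dT1/dT2)
= (45.8 - 76.3) / ln(45.8 / 76.3) = -30.5 / -0.510389 = 59.76

59.76 degC


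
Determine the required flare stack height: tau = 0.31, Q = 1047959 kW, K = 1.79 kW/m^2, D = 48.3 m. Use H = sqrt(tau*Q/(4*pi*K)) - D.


tau*Q/(4*pi*K) = 0.31 * 1047959 / (4 * pi * 1.79) = 14442.5
sqrt(14442.5) = 120.177
H = 120.177 - 48.3 = 71.88

71.88 m


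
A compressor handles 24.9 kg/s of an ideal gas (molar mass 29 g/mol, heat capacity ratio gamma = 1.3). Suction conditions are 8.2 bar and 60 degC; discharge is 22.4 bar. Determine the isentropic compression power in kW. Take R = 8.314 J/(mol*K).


Isentropic work: W = m*(gamma/(gamma-1))*(R*T1/MW)*((P2/P1)^((gamma-1)/gamma) - 1)
T1 = 60 + 273.15 = 333.15 K
Pressure ratio = 22.4 / 8.2 = 2.73171
Exponent = (1.3 - 1)/1.3 = 0.230769
(P2/P1)^exp - 1 = 2.73171^0.230769 - 1 = 0.261001
W = 24.9 * 1.3 / 0.3 * 8.314 * 333.15 / 29 * 0.261001 = 2690

2690 kW


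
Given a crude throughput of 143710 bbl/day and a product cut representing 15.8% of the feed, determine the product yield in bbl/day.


Crude throughput = 143710 bbl/day
Fraction yield = 15.8%
yield = throughput * fraction / 100
yield = 143710 * 15.8 / 100 = 22706.18

22706.18 bbl/day


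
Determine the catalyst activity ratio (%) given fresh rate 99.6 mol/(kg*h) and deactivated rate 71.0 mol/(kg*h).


Activity (%) = (rate_used / rate_fresh) * 100
rate_used = 71.0, rate_fresh = 99.6
= (71.0 / 99.6) * 100
= 0.7129 * 100 = 71.29

71.29 %


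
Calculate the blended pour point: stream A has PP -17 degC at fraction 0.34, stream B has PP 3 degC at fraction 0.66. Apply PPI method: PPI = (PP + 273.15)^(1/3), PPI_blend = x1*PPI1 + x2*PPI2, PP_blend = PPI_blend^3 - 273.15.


PPI_1 = (-17 + 273.15)^(1/3) = 6.350844
PPI_2 = (3 + 273.15)^(1/3) = 6.512009
PPI_blend = 0.34 * 6.350844 + 0.66 * 6.512009 = 6.457213
PP_blend = 6.457213^3 - 273.15 = 269.2374 - 273.15 = -3.91

-3.91 degC


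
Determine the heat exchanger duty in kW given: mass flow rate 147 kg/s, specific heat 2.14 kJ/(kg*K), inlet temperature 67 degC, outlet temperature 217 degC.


Q = m_dot * cp * delta_T
delta_T = 217 - 67 = 150 K
Q = 147 * 2.14 * 150
= 314.58 * 150
= 47187 kW

47187 kW


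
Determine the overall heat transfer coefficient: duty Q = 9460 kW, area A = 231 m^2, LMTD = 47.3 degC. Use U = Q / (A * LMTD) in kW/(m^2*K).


From Q = U*A*LMTD, U = Q / (A * LMTD)
U = 9460 / (231 * 47.3) = 9460 / 10926.3 = 0.8658

0.8658 kW/(m^2*K)


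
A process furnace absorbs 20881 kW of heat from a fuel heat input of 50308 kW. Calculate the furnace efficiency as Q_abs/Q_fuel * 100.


Furnace efficiency = Q_absorbed / Q_fuel * 100
= 20881 / 50308 * 100 = 41.51

41.51 %


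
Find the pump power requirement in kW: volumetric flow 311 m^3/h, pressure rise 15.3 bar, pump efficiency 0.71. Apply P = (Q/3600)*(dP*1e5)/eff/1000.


Q = 311 / 3600 = 0.0863889 m^3/s
P = 0.0863889 * (15.3 * 1e5) / 0.71 / 1000 = 186.2

186.2 kW


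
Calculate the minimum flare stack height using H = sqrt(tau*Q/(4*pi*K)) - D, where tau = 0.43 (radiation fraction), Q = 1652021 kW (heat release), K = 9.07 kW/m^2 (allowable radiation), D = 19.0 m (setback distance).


tau*Q/(4*pi*K) = 0.43 * 1652021 / (4 * pi * 9.07) = 6232.57
sqrt(6232.57) = 78.9466
H = 78.9466 - 19.0 = 59.95

59.95 m


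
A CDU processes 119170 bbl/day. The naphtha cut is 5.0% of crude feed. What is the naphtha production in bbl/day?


Crude throughput = 119170 bbl/day
Fraction yield = 5.0%
yield = throughput * fraction / 100
yield = 119170 * 5.0 / 100 = 5958.5

5958.5 bbl/day


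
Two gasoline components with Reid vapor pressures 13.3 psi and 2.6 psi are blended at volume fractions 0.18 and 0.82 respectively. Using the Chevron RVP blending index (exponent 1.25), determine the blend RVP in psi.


Chevron index: RVP_blend = (sum xi*RVPi^1.25)^(1/1.25)
RVP^1.25 terms: 0.18 * 13.3^1.25 + 0.82 * 2.6^1.25 = 7.27906
RVP_blend = 7.27906^(1/1.25) = 4.894

4.894 psi


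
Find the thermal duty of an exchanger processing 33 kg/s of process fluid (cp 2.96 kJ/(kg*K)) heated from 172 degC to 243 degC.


Q = m_dot * cp * delta_T
delta_T = 243 - 172 = 71 K
Q = 33 * 2.96 * 71
= 97.68 * 71
= 6935.28 kW

6935.28 kW


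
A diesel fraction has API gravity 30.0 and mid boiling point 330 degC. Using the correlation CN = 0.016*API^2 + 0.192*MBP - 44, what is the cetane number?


CN = 0.016 * 30.0^2 + 0.192 * 330 - 44
CN = 14.4 + 63.36 - 44 = 33.76

33.76


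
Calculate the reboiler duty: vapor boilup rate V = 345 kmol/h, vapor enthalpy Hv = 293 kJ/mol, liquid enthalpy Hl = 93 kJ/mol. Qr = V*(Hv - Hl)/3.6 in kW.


Qr = 345 * (293 - 93) / 3.6 = 345 * 200 / 3.6 = 19170

19170 kW


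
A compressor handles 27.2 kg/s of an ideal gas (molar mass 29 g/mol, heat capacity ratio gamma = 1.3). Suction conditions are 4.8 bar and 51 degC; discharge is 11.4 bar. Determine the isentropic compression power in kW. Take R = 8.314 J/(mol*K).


Isentropic work: W = m*(gamma/(gamma-1))*(R*T1/MW)*((P2/P1)^((gamma-1)/gamma) - 1)
T1 = 51 + 273.15 = 324.15 K
Pressure ratio = 11.4 / 4.8 = 2.375
Exponent = (1.3 - 1)/1.3 = 0.230769
(P2/P1)^exp - 1 = 2.375^0.230769 - 1 = 0.220932
W = 27.2 * 1.3 / 0.3 * 8.314 * 324.15 / 29 * 0.220932 = 2420

2420 kW


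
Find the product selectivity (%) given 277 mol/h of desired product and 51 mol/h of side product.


Selectivity = desired / (desired + undesired) * 100
Total products = 277 + 51 = 328 mol/h
S = 277 / 328 * 100
= 0.8445 * 100
= 84.45 %

84.45 %


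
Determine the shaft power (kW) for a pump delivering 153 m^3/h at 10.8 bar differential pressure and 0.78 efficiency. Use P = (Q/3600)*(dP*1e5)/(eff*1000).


Q = 153 / 3600 = 0.0425 m^3/s
P = 0.0425 * (10.8 * 1e5) / 0.78 / 1000 = 58.85

58.85 kW


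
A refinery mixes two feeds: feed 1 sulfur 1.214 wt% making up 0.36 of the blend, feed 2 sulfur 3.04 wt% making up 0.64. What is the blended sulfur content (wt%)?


Linear sulfur blending: S_blend = x1*S1 + x2*S2
Contribution 1: 0.36 * 1.214 = 0.43704 wt%
Contribution 2: 0.64 * 3.04 = 1.9456 wt%
S_blend = 0.43704 + 1.9456 = 2.38264

2.38264 wt%


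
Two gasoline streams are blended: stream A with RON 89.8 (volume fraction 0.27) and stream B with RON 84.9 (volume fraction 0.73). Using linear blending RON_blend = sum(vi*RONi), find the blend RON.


Linear blending: RON_blend = sum(vi * RONi)
Contribution 1: 0.27 * 89.8 = 24.246
Contribution 2: 0.73 * 84.9 = 61.977
RON_blend = 24.246 + 61.977 = 86.223

86.223


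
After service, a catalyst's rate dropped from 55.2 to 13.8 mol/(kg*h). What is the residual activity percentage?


Activity (%) = (rate_used / rate_fresh) * 100
rate_used = 13.8, rate_fresh = 55.2
= (13.8 / 55.2) * 100
= 0.2500 * 100 = 25.00

25.00 %


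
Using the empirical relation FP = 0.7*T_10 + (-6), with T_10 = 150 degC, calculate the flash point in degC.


FP = 0.7 * 150 + (-6) = 99

99 degC


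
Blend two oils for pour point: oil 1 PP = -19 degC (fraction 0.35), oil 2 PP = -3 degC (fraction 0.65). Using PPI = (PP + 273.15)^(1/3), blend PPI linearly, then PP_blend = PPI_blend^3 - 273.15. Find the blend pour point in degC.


PPI_1 = (-19 + 273.15)^(1/3) = 6.334272
PPI_2 = (-3 + 273.15)^(1/3) = 6.464501
PPI_blend = 0.35 * 6.334272 + 0.65 * 6.464501 = 6.418921
PP_blend = 6.418921^3 - 273.15 = 264.4759 - 273.15 = -8.67

-8.67 degC


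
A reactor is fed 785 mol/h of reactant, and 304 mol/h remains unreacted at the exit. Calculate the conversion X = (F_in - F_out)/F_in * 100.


X = (F_in - F_out) / F_in * 100
Moles reacted = 785 - 304 = 481
X = 481 / 785 * 100
= 0.6127 * 100
= 61.27 %

61.27 %


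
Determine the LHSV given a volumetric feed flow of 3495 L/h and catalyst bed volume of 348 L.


LHSV = volumetric feed rate / catalyst volume
= 3495 L/h / 348 L
= 10.04 h^-1

10.04 h^-1


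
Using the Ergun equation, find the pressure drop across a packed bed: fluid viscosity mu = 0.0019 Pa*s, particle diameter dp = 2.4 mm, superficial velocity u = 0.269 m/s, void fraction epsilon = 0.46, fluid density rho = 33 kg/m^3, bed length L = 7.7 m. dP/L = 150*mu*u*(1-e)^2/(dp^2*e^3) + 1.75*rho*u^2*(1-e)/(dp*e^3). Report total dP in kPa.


dp = 2.4 mm = 0.0024 m
Viscous term = 150*0.0019*0.269*(1-0.46)^2 / (0.0024^2*0.46^3) = 39873.9
Inertial term = 1.75*33*0.269^2*(1-0.46) / (0.0024*0.46^3) = 9659.74
dP/L = 39873.9 + 9659.74 = 49533.6 Pa/m
dP = 49533.6 * 7.7 / 1000 = 381.4 kPa

381.4 kPa


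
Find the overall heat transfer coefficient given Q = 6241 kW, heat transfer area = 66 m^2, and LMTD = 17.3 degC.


From Q = U*A*LMTD, U = Q / (A * LMTD)
U = 6241 / (66 * 17.3) = 6241 / 1141.8 = 5.466

5.466 kW/(m^2*K)


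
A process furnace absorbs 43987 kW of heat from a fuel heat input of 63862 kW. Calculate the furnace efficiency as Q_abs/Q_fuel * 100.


Furnace efficiency = Q_absorbed / Q_fuel * 100
= 43987 / 63862 * 100 = 68.88

68.88 %


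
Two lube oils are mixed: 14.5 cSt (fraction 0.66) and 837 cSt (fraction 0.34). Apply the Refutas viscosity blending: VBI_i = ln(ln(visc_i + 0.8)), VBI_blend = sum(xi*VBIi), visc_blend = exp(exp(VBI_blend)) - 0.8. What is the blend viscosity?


Refutas method: VBN_i = 14.534*ln(ln(visc_i + 0.8)) + 10.975, blended linearly by mass fraction; since VBN is linear in VBI_i = ln(ln(visc_i + 0.8)) and the fractions sum to 1, blend VBI directly: visc = exp(exp(VBI_blend)) - 0.8
VBI_1 = ln(ln(14.5 + 0.8)) = 1.00351
VBI_2 = ln(ln(837 + 0.8)) = 1.90669
VBI_blend = 0.66 * 1.00351 + 0.34 * 1.90669 = 1.31059
visc_blend = exp(exp(1.31059)) - 0.8 = 39.99

39.99 cSt


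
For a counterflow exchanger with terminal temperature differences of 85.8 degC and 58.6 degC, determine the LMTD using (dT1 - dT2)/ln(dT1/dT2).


LMTD = (dT1 - dT2) / ln(dT1/dT2)
= (85.8 - 58.6) / ln(85.8 / 58.6) = 27.2 / 0.381284 = 71.34

71.34 degC


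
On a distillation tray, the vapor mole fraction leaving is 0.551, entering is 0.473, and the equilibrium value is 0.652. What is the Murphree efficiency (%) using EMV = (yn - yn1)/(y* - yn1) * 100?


Murphree vapor efficiency: EMV = (y_n - y_(n-1)) / (y*_n - y_(n-1)) * 100
EMV = (0.551 - 0.473) / (0.652 - 0.473) * 100 = 0.078 / 0.179 * 100 = 43.58

43.58 %


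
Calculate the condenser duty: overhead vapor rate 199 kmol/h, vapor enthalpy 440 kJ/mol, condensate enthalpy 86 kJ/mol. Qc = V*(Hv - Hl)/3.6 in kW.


Qc = 199 * (440 - 86) / 3.6 = 199 * 354 / 3.6 = 19570

19570 kW


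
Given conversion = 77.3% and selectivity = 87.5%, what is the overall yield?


Overall yield = conversion (%) * selectivity (%) / 100
Conversion = 77.3%, Selectivity = 87.5%
Y = 77.3 * 87.5 / 100
= 67.6375 %

67.6375 %


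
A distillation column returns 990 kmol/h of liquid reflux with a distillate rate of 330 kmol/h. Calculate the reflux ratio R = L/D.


Reflux ratio definition: R = L / D (liquid returned / distillate withdrawn)
L = 990 kmol/h, D = 330 kmol/h
R = 990 / 330 = 3.000

3.000


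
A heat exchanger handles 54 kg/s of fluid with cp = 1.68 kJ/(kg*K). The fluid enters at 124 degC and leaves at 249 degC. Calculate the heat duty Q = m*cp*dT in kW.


Q = m_dot * cp * delta_T
delta_T = 249 - 124 = 125 K
Q = 54 * 1.68 * 125
= 90.72 * 125
= 11340 kW

11340 kW


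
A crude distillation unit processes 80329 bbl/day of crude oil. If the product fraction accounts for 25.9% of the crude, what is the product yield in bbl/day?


Crude throughput = 80329 bbl/day
Fraction yield = 25.9%
yield = throughput * fraction / 100
yield = 80329 * 25.9 / 100 = 20805.211

20805.211 bbl/day


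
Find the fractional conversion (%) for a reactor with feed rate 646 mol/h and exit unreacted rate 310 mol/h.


X = (F_in - F_out) / F_in * 100
Moles reacted = 646 - 310 = 336
X = 336 / 646 * 100
= 0.5201 * 100
= 52.01 %

52.01 %


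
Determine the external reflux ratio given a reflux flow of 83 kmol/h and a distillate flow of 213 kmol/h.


Reflux ratio definition: R = L / D (liquid returned / distillate withdrawn)
L = 83 kmol/h, D = 213 kmol/h
R = 83 / 213 = 0.3897

0.3897


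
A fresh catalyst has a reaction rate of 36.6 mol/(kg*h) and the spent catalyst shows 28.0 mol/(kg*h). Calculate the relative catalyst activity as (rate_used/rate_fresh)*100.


Activity (%) = (rate_used / rate_fresh) * 100
rate_used = 28.0, rate_fresh = 36.6
= (28.0 / 36.6) * 100
= 0.7650 * 100 = 76.50

76.50 %


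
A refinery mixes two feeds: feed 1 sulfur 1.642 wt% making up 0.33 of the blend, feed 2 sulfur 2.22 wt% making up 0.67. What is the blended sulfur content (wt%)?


Linear sulfur blending: S_blend = x1*S1 + x2*S2
Contribution 1: 0.33 * 1.642 = 0.54186 wt%
Contribution 2: 0.67 * 2.22 = 1.4874 wt%
S_blend = 0.54186 + 1.4874 = 2.02926

2.02926 wt%


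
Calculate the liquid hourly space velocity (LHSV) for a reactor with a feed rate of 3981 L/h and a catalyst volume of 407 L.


LHSV = volumetric feed rate / catalyst volume
= 3981 L/h / 407 L
= 9.781 h^-1

9.781 h^-1


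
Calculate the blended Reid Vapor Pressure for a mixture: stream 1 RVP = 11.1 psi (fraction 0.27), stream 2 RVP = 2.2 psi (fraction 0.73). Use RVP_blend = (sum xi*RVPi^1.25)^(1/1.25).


Chevron index: RVP_blend = (sum xi*RVPi^1.25)^(1/1.25)
RVP^1.25 terms: 0.27 * 11.1^1.25 + 0.73 * 2.2^1.25 = 7.4263
RVP_blend = 7.4263^(1/1.25) = 4.973

4.973 psi


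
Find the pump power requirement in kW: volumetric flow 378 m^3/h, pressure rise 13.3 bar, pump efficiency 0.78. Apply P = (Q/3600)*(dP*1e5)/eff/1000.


Q = 378 / 3600 = 0.105 m^3/s
P = 0.105 * (13.3 * 1e5) / 0.78 / 1000 = 179.0

179.0 kW


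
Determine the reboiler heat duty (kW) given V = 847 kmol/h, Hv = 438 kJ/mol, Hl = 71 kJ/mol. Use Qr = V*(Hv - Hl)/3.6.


Qr = 847 * (438 - 71) / 3.6 = 847 * 367 / 3.6 = 86350

86350 kW


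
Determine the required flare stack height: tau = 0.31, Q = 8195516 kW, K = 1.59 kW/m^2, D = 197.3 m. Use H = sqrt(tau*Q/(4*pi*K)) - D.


tau*Q/(4*pi*K) = 0.31 * 8195516 / (4 * pi * 1.59) = 127154
sqrt(127154) = 356.587
H = 356.587 - 197.3 = 159.3

159.3 m


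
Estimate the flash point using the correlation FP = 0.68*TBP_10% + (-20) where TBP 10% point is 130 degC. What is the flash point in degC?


FP = 0.68 * 130 + (-20) = 68.4

68.4 degC


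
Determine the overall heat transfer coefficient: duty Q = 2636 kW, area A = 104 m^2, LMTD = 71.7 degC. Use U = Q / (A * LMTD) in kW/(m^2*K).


From Q = U*A*LMTD, U = Q / (A * LMTD)
U = 2636 / (104 * 71.7) = 2636 / 7456.8 = 0.3535

0.3535 kW/(m^2*K)


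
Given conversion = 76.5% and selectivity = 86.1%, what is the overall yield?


Overall yield = conversion (%) * selectivity (%) / 100
Conversion = 76.5%, Selectivity = 86.1%
Y = 76.5 * 86.1 / 100
= 65.8665 %

65.8665 %


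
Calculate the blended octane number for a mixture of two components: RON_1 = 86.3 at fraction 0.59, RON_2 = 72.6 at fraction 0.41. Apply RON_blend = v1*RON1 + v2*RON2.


Linear blending: RON_blend = sum(vi * RONi)
Contribution 1: 0.59 * 86.3 = 50.917
Contribution 2: 0.41 * 72.6 = 29.766
RON_blend = 50.917 + 29.766 = 80.683

80.683


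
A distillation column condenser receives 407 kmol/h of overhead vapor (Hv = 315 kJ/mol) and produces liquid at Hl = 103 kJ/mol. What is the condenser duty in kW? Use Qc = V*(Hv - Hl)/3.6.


Qc = 407 * (315 - 103) / 3.6 = 407 * 212 / 3.6 = 23970

23970 kW


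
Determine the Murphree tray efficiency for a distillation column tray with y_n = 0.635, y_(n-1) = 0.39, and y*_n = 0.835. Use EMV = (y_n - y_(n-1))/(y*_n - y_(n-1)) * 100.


Murphree vapor efficiency: EMV = (y_n - y_(n-1)) / (y*_n - y_(n-1)) * 100
EMV = (0.635 - 0.39) / (0.835 - 0.39) * 100 = 0.245 / 0.445 * 100 = 55.06

55.06 %


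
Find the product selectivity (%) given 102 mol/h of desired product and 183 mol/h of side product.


Selectivity = desired / (desired + undesired) * 100
Total products = 102 + 183 = 285 mol/h
S = 102 / 285 * 100
= 0.3579 * 100
= 35.79 %

35.79 %


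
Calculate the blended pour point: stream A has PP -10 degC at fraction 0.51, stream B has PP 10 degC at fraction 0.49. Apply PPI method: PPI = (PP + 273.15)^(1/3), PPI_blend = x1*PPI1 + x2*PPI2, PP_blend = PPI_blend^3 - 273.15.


PPI_1 = (-10 + 273.15)^(1/3) = 6.408176
PPI_2 = (10 + 273.15)^(1/3) = 6.566574
PPI_blend = 0.51 * 6.408176 + 0.49 * 6.566574 = 6.485791
PP_blend = 6.485791^3 - 273.15 = 272.8279 - 273.15 = -0.32

-0.32 degC


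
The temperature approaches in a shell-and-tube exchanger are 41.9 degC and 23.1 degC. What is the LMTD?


LMTD = (dT1 - dT2) / ln(dT1/dT2)
= (41.9 - 23.1) / ln(41.9 / 23.1) = 18.8 / 0.595453 = 31.57

31.57 degC


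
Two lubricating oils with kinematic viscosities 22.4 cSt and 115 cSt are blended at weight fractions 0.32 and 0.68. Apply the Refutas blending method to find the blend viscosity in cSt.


Refutas method: VBN_i = 14.534*ln(ln(visc_i + 0.8)) + 10.975, blended linearly by mass fraction; since VBN is linear in VBI_i = ln(ln(visc_i + 0.8)) and the fractions sum to 1, blend VBI directly: visc = exp(exp(VBI_blend)) - 0.8
VBI_1 = ln(ln(22.4 + 0.8)) = 1.14554
VBI_2 = ln(ln(115 + 0.8)) = 1.55854
VBI_blend = 0.32 * 1.14554 + 0.68 * 1.55854 = 1.42638
visc_blend = exp(exp(1.42638)) - 0.8 = 63.50

63.50 cSt


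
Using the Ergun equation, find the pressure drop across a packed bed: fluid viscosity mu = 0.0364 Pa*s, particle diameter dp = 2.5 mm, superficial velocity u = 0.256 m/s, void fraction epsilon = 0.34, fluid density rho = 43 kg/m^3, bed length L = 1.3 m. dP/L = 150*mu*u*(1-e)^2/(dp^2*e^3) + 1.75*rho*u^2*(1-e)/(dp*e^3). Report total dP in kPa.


dp = 2.5 mm = 0.0025 m
Viscous term = 150*0.0364*0.256*(1-0.34)^2 / (0.0025^2*0.34^3) = 2478580
Inertial term = 1.75*43*0.256^2*(1-0.34) / (0.0025*0.34^3) = 33124.8
dP/L = 2478580 + 33124.8 = 2511700 Pa/m
dP = 2511700 * 1.3 / 1000 = 3265 kPa

3265 kPa


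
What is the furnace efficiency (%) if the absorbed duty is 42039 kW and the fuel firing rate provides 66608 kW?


Furnace efficiency = Q_absorbed / Q_fuel * 100
= 42039 / 66608 * 100 = 63.11

63.11 %


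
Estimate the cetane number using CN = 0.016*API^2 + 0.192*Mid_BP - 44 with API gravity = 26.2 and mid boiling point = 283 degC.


CN = 0.016 * 26.2^2 + 0.192 * 283 - 44
CN = 10.98304 + 54.336 - 44 = 21.31904

21.31904


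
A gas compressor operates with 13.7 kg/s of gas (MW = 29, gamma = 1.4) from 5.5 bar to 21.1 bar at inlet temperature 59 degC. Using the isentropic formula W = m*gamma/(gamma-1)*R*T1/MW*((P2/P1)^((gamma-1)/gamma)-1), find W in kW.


Isentropic work: W = m*(gamma/(gamma-1))*(R*T1/MW)*((P2/P1)^((gamma-1)/gamma) - 1)
T1 = 59 + 273.15 = 332.15 K
Pressure ratio = 21.1 / 5.5 = 3.83636
Exponent = (1.4 - 1)/1.4 = 0.285714
(P2/P1)^exp - 1 = 3.83636^0.285714 - 1 = 0.468365
W = 13.7 * 1.4 / 0.4 * 8.314 * 332.15 / 29 * 0.468365 = 2139

2139 kW


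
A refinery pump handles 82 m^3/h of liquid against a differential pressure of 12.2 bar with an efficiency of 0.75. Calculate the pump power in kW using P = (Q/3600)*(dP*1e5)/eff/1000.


Q = 82 / 3600 = 0.0227778 m^3/s
P = 0.0227778 * (12.2 * 1e5) / 0.75 / 1000 = 37.05

37.05 kW


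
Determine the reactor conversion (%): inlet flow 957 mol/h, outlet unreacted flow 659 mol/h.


X = (F_in - F_out) / F_in * 100
Moles reacted = 957 - 659 = 298
X = 298 / 957 * 100
= 0.3114 * 100
= 31.14 %

31.14 %


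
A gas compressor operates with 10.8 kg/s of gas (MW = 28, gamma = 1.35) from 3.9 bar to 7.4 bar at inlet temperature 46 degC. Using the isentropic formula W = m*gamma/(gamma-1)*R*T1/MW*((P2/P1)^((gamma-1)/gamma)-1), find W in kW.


Isentropic work: W = m*(gamma/(gamma-1))*(R*T1/MW)*((P2/P1)^((gamma-1)/gamma) - 1)
T1 = 46 + 273.15 = 319.15 K
Pressure ratio = 7.4 / 3.9 = 1.89744
Exponent = (1.35 - 1)/1.35 = 0.259259
(P2/P1)^exp - 1 = 1.89744^0.259259 - 1 = 0.18064
W = 10.8 * 1.35 / 0.35 * 8.314 * 319.15 / 28 * 0.18064 = 713.1

713.1 kW


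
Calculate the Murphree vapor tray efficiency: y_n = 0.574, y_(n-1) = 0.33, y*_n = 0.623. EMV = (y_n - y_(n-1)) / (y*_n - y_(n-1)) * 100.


Murphree vapor efficiency: EMV = (y_n - y_(n-1)) / (y*_n - y_(n-1)) * 100
EMV = (0.574 - 0.33) / (0.623 - 0.33) * 100 = 0.244 / 0.293 * 100 = 83.28

83.28 %


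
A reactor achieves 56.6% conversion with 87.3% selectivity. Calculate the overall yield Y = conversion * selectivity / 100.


Overall yield = conversion (%) * selectivity (%) / 100
Conversion = 56.6%, Selectivity = 87.3%
Y = 56.6 * 87.3 / 100
= 49.4118 %

49.4118 %
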